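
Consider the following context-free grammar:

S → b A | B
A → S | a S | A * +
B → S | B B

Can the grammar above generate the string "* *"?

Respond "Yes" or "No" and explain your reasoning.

No - no valid derivation exists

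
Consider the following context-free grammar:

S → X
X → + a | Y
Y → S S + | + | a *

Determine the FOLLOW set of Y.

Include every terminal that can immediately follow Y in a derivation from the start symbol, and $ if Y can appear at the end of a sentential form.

We compute FOLLOW(Y) using the standard algorithm.
FOLLOW(S) starts with {$}.
FIRST(S) = {+, a}
FIRST(X) = {+, a}
FIRST(Y) = {+, a}
FOLLOW(S) = {$, +, a}
FOLLOW(X) = {$, +, a}
FOLLOW(Y) = {$, +, a}
Therefore, FOLLOW(Y) = {$, +, a}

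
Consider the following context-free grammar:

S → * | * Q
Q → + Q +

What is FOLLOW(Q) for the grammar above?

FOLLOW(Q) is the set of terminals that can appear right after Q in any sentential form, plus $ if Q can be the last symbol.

We compute FOLLOW(Q) using the standard algorithm.
FOLLOW(S) starts with {$}.
FIRST(Q) = {+}
FIRST(S) = {*}
FOLLOW(Q) = {$, +}
FOLLOW(S) = {$}
Therefore, FOLLOW(Q) = {$, +}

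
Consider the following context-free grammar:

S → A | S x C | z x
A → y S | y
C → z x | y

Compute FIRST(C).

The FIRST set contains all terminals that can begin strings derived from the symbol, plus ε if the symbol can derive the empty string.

We compute FIRST(C) using the standard algorithm.
FIRST(A) = {y}
FIRST(C) = {y, z}
FIRST(S) = {y, z}
Therefore, FIRST(C) = {y, z}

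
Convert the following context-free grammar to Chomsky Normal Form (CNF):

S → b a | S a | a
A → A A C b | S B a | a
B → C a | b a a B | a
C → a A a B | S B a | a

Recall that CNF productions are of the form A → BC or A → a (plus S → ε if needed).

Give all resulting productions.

TB → b; TA → a; S → a; A → a; B → a; C → a; S → TB TA; S → S TA; A → A X0; X0 → A X1; X1 → C TB; A → S X2; X2 → B TA; B → C TA; B → TB X3; X3 → TA X4; X4 → TA B; C → TA X5; X5 → A X6; X6 → TA B; C → S X7; X7 → B TA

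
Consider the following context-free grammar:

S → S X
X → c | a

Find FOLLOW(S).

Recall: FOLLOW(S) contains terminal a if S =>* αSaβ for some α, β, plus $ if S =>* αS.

We compute FOLLOW(S) using the standard algorithm.
FOLLOW(S) starts with {$}.
FIRST(S) = {}
FIRST(X) = {a, c}
FOLLOW(S) = {$, a, c}
FOLLOW(X) = {$, a, c}
Therefore, FOLLOW(S) = {$, a, c}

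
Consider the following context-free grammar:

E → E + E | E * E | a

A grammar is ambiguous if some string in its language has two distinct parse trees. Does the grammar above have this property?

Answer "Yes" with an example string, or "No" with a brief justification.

Yes - the string 'a + a + a + a * a' has two distinct parse trees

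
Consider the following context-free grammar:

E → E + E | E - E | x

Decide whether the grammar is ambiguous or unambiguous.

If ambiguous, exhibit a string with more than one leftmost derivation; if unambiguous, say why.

Ambiguous - the string 'x - x + x - x - x' has two distinct leftmost derivations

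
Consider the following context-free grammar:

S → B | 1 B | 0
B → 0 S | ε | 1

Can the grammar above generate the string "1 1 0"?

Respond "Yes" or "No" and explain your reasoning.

No - no valid derivation exists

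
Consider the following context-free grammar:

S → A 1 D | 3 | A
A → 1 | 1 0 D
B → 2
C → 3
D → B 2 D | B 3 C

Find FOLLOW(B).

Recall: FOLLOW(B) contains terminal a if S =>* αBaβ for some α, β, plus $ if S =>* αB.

We compute FOLLOW(B) using the standard algorithm.
FOLLOW(S) starts with {$}.
FIRST(A) = {1}
FIRST(B) = {2}
FIRST(C) = {3}
FIRST(D) = {2}
FIRST(S) = {1, 3}
FOLLOW(A) = {$, 1}
FOLLOW(B) = {2, 3}
FOLLOW(C) = {$, 1}
FOLLOW(D) = {$, 1}
FOLLOW(S) = {$}
Therefore, FOLLOW(B) = {2, 3}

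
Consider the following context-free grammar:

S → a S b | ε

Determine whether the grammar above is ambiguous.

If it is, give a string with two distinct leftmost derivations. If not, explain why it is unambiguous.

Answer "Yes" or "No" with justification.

No - the grammar is unambiguous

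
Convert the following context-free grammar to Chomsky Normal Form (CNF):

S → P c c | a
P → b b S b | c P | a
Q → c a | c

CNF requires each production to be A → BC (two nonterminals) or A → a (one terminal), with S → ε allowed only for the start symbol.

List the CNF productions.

TC → c; S → a; TB → b; P → a; TA → a; Q → c; S → P X0; X0 → TC TC; P → TB X1; X1 → TB X2; X2 → S TB; P → TC P; Q → TC TA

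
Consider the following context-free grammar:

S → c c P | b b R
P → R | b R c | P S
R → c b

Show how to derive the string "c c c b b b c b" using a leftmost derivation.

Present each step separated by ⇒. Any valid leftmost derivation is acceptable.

S ⇒ c c P ⇒ c c P S ⇒ c c R S ⇒ c c c b S ⇒ c c c b b b R ⇒ c c c b b b c b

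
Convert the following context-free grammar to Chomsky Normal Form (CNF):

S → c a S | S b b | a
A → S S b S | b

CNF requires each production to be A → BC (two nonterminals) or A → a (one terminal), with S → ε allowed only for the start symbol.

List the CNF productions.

TC → c; TA → a; TB → b; S → a; A → b; S → TC X0; X0 → TA S; S → S X1; X1 → TB TB; A → S X2; X2 → S X3; X3 → TB S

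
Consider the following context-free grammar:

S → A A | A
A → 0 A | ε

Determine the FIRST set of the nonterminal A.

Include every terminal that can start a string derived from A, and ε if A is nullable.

We compute FIRST(A) using the standard algorithm.
FIRST(A) = {0, ε}
FIRST(S) = {0, ε}
Therefore, FIRST(A) = {0, ε}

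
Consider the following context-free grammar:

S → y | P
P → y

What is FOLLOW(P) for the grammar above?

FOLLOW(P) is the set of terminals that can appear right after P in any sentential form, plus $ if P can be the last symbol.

We compute FOLLOW(P) using the standard algorithm.
FOLLOW(S) starts with {$}.
FIRST(P) = {y}
FIRST(S) = {y}
FOLLOW(P) = {$}
FOLLOW(S) = {$}
Therefore, FOLLOW(P) = {$}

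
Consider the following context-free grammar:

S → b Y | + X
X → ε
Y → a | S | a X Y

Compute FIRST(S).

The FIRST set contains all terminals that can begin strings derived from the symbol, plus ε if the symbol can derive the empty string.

We compute FIRST(S) using the standard algorithm.
FIRST(S) = {+, b}
FIRST(X) = {ε}
FIRST(Y) = {+, a, b}
Therefore, FIRST(S) = {+, b}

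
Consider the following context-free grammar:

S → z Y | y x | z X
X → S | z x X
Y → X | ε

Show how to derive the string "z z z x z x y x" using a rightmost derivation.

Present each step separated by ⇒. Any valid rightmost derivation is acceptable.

S ⇒ z X ⇒ z S ⇒ z z X ⇒ z z z x X ⇒ z z z x z x X ⇒ z z z x z x S ⇒ z z z x z x y x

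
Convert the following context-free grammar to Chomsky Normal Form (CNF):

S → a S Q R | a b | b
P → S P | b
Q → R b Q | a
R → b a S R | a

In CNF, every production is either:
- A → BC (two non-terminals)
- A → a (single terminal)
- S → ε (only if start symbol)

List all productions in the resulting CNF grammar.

TA → a; TB → b; S → b; P → b; Q → a; R → a; S → TA X0; X0 → S X1; X1 → Q R; S → TA TB; P → S P; Q → R X2; X2 → TB Q; R → TB X3; X3 → TA X4; X4 → S R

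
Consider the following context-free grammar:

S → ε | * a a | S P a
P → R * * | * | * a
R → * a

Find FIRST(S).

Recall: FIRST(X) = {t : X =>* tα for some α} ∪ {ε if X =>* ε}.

We compute FIRST(S) using the standard algorithm.
FIRST(P) = {*}
FIRST(R) = {*}
FIRST(S) = {*, ε}
Therefore, FIRST(S) = {*, ε}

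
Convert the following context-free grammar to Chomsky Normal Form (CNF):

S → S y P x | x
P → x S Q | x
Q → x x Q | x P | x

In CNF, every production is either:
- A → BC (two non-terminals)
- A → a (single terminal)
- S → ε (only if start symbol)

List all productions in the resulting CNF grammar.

TY → y; TX → x; S → x; P → x; Q → x; S → S X0; X0 → TY X1; X1 → P TX; P → TX X2; X2 → S Q; Q → TX X3; X3 → TX Q; Q → TX P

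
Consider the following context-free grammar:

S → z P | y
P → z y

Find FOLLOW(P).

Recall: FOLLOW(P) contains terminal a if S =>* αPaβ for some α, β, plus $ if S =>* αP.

We compute FOLLOW(P) using the standard algorithm.
FOLLOW(S) starts with {$}.
FIRST(P) = {z}
FIRST(S) = {y, z}
FOLLOW(P) = {$}
FOLLOW(S) = {$}
Therefore, FOLLOW(P) = {$}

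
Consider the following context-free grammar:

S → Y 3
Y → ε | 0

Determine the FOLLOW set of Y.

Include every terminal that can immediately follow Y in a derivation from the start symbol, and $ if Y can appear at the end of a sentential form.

We compute FOLLOW(Y) using the standard algorithm.
FOLLOW(S) starts with {$}.
FIRST(S) = {0, 3}
FIRST(Y) = {0, ε}
FOLLOW(S) = {$}
FOLLOW(Y) = {3}
Therefore, FOLLOW(Y) = {3}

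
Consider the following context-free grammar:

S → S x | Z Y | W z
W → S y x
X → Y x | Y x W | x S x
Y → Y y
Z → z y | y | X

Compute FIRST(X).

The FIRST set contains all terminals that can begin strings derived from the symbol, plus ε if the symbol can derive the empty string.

We compute FIRST(X) using the standard algorithm.
FIRST(S) = {x, y, z}
FIRST(W) = {x, y, z}
FIRST(X) = {x}
FIRST(Y) = {}
FIRST(Z) = {x, y, z}
Therefore, FIRST(X) = {x}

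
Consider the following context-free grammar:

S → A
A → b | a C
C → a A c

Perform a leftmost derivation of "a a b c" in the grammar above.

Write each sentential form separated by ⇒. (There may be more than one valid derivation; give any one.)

S ⇒ A ⇒ a C ⇒ a a A c ⇒ a a b c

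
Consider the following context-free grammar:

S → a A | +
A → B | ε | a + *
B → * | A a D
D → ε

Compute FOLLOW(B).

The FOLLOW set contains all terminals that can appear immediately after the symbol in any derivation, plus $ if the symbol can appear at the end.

We compute FOLLOW(B) using the standard algorithm.
FOLLOW(S) starts with {$}.
FIRST(A) = {*, a, ε}
FIRST(B) = {*, a}
FIRST(D) = {ε}
FIRST(S) = {+, a}
FOLLOW(A) = {$, a}
FOLLOW(B) = {$, a}
FOLLOW(D) = {$, a}
FOLLOW(S) = {$}
Therefore, FOLLOW(B) = {$, a}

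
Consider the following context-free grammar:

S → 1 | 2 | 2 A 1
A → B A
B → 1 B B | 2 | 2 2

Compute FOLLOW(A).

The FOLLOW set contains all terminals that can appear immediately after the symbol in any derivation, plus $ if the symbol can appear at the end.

We compute FOLLOW(A) using the standard algorithm.
FOLLOW(S) starts with {$}.
FIRST(A) = {1, 2}
FIRST(B) = {1, 2}
FIRST(S) = {1, 2}
FOLLOW(A) = {1}
FOLLOW(B) = {1, 2}
FOLLOW(S) = {$}
Therefore, FOLLOW(A) = {1}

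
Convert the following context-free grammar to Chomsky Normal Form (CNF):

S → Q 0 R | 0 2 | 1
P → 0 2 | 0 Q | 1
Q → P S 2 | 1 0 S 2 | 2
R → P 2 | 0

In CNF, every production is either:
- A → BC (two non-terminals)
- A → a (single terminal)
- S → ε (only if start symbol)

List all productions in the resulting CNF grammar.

T0 → 0; T2 → 2; S → 1; P → 1; T1 → 1; Q → 2; R → 0; S → Q X0; X0 → T0 R; S → T0 T2; P → T0 T2; P → T0 Q; Q → P X1; X1 → S T2; Q → T1 X2; X2 → T0 X3; X3 → S T2; R → P T2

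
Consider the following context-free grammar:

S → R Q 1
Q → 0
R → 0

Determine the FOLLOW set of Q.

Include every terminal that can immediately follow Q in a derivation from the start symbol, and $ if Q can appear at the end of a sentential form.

We compute FOLLOW(Q) using the standard algorithm.
FOLLOW(S) starts with {$}.
FIRST(Q) = {0}
FIRST(R) = {0}
FIRST(S) = {0}
FOLLOW(Q) = {1}
FOLLOW(R) = {0}
FOLLOW(S) = {$}
Therefore, FOLLOW(Q) = {1}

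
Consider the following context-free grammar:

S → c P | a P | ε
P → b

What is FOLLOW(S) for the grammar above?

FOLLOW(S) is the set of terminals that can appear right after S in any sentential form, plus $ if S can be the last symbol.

We compute FOLLOW(S) using the standard algorithm.
FOLLOW(S) starts with {$}.
FIRST(P) = {b}
FIRST(S) = {a, c, ε}
FOLLOW(P) = {$}
FOLLOW(S) = {$}
Therefore, FOLLOW(S) = {$}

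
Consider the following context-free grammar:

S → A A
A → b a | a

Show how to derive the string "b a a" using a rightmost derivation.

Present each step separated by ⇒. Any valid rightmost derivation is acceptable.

S ⇒ A A ⇒ A a ⇒ b a a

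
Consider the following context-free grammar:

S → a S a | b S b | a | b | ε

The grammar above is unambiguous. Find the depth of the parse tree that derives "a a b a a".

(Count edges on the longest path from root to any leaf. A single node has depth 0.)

3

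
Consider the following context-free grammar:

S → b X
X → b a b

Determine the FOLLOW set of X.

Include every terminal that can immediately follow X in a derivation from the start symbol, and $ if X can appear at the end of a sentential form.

We compute FOLLOW(X) using the standard algorithm.
FOLLOW(S) starts with {$}.
FIRST(S) = {b}
FIRST(X) = {b}
FOLLOW(S) = {$}
FOLLOW(X) = {$}
Therefore, FOLLOW(X) = {$}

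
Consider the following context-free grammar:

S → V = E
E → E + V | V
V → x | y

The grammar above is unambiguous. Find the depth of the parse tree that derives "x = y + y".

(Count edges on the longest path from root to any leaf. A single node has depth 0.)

4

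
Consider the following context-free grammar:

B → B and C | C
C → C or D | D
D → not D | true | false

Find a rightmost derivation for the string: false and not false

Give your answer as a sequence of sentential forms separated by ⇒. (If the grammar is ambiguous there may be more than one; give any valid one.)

B ⇒ B and C ⇒ B and D ⇒ B and not D ⇒ B and not false ⇒ C and not false ⇒ D and not false ⇒ false and not false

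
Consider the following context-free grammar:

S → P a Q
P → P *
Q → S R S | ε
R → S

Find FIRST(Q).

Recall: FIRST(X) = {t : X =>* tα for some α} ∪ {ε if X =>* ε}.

We compute FIRST(Q) using the standard algorithm.
FIRST(P) = {}
FIRST(Q) = {ε}
FIRST(R) = {}
FIRST(S) = {}
Therefore, FIRST(Q) = {ε}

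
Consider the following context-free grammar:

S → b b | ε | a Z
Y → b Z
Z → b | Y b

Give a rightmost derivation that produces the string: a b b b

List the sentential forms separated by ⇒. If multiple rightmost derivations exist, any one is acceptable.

S ⇒ a Z ⇒ a Y b ⇒ a b Z b ⇒ a b b b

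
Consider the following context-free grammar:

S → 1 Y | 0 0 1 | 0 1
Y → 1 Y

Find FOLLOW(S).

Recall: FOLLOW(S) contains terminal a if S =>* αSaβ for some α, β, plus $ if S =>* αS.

We compute FOLLOW(S) using the standard algorithm.
FOLLOW(S) starts with {$}.
FIRST(S) = {0, 1}
FIRST(Y) = {1}
FOLLOW(S) = {$}
FOLLOW(Y) = {$}
Therefore, FOLLOW(S) = {$}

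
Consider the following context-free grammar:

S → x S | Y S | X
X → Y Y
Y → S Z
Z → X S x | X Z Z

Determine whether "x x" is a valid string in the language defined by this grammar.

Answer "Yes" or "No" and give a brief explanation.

No - no valid derivation exists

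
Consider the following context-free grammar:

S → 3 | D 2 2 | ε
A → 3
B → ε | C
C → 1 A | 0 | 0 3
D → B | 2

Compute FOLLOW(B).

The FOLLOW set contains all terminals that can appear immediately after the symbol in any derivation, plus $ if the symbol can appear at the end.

We compute FOLLOW(B) using the standard algorithm.
FOLLOW(S) starts with {$}.
FIRST(A) = {3}
FIRST(B) = {0, 1, ε}
FIRST(C) = {0, 1}
FIRST(D) = {0, 1, 2, ε}
FIRST(S) = {0, 1, 2, 3, ε}
FOLLOW(A) = {2}
FOLLOW(B) = {2}
FOLLOW(C) = {2}
FOLLOW(D) = {2}
FOLLOW(S) = {$}
Therefore, FOLLOW(B) = {2}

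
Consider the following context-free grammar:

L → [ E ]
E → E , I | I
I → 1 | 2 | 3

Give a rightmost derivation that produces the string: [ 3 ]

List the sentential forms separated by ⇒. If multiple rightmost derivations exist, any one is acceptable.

L ⇒ [ E ] ⇒ [ I ] ⇒ [ 3 ]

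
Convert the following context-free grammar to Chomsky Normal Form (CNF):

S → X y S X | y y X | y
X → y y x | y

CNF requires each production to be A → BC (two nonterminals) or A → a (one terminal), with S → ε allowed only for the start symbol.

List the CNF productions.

TY → y; S → y; TX → x; X → y; S → X X0; X0 → TY X1; X1 → S X; S → TY X2; X2 → TY X; X → TY X3; X3 → TY TX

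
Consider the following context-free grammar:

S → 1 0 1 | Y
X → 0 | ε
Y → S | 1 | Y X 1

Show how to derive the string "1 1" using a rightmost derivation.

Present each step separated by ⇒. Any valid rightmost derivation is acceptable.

S ⇒ Y ⇒ Y X 1 ⇒ Y 1 ⇒ 1 1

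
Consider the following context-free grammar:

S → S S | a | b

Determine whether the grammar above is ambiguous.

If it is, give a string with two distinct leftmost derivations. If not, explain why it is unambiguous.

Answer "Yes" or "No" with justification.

Yes - the string 'b a b a a' has two distinct leftmost derivations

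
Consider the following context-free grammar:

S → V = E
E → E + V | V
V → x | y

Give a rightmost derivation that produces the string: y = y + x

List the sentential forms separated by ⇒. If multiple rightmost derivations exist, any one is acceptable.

S ⇒ V = E ⇒ V = E + V ⇒ V = E + x ⇒ V = V + x ⇒ V = y + x ⇒ y = y + x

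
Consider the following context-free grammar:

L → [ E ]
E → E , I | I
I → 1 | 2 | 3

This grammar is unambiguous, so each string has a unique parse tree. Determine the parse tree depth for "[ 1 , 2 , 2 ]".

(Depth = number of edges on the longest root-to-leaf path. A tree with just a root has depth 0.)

5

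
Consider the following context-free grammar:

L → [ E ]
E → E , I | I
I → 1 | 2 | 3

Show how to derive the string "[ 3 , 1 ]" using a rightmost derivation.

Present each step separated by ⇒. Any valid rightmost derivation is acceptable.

L ⇒ [ E ] ⇒ [ E , I ] ⇒ [ E , 1 ] ⇒ [ I , 1 ] ⇒ [ 3 , 1 ]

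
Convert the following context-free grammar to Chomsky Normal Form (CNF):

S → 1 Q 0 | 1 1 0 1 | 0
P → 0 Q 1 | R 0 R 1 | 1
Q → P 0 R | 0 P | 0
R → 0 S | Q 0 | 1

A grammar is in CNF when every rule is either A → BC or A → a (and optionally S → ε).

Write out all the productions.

T1 → 1; T0 → 0; S → 0; P → 1; Q → 0; R → 1; S → T1 X0; X0 → Q T0; S → T1 X1; X1 → T1 X2; X2 → T0 T1; P → T0 X3; X3 → Q T1; P → R X4; X4 → T0 X5; X5 → R T1; Q → P X6; X6 → T0 R; Q → T0 P; R → T0 S; R → Q T0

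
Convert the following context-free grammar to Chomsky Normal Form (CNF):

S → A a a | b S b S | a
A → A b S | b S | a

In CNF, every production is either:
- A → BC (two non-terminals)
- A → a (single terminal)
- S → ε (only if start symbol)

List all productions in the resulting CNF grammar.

TA → a; TB → b; S → a; A → a; S → A X0; X0 → TA TA; S → TB X1; X1 → S X2; X2 → TB S; A → A X3; X3 → TB S; A → TB S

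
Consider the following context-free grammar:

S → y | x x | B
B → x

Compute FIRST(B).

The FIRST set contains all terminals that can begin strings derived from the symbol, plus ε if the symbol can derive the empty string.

We compute FIRST(B) using the standard algorithm.
FIRST(B) = {x}
FIRST(S) = {x, y}
Therefore, FIRST(B) = {x}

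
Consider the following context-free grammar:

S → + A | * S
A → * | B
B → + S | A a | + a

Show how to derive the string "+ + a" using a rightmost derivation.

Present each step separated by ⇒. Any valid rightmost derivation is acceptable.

S ⇒ + A ⇒ + B ⇒ + + a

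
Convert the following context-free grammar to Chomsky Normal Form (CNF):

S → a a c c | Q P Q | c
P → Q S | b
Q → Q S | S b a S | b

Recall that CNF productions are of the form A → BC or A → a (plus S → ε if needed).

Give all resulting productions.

TA → a; TC → c; S → c; P → b; TB → b; Q → b; S → TA X0; X0 → TA X1; X1 → TC TC; S → Q X2; X2 → P Q; P → Q S; Q → Q S; Q → S X3; X3 → TB X4; X4 → TA S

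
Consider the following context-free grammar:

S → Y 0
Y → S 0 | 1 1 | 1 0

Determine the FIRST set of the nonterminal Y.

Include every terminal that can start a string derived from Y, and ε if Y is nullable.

We compute FIRST(Y) using the standard algorithm.
FIRST(S) = {1}
FIRST(Y) = {1}
Therefore, FIRST(Y) = {1}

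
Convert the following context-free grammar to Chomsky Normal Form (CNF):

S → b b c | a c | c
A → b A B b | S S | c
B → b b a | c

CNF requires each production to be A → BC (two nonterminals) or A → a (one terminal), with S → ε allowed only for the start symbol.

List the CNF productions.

TB → b; TC → c; TA → a; S → c; A → c; B → c; S → TB X0; X0 → TB TC; S → TA TC; A → TB X1; X1 → A X2; X2 → B TB; A → S S; B → TB X3; X3 → TB TA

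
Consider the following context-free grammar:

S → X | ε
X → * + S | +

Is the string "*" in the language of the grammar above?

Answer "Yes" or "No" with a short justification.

No - no valid derivation exists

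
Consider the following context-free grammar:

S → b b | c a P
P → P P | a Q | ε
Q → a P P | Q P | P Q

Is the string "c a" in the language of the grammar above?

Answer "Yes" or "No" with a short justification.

Yes - a valid derivation exists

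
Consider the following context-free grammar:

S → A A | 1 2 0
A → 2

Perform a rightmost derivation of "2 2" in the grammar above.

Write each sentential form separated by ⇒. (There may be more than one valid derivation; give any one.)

S ⇒ A A ⇒ A 2 ⇒ 2 2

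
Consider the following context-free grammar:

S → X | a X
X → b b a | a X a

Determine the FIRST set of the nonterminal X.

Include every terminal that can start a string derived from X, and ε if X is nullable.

We compute FIRST(X) using the standard algorithm.
FIRST(S) = {a, b}
FIRST(X) = {a, b}
Therefore, FIRST(X) = {a, b}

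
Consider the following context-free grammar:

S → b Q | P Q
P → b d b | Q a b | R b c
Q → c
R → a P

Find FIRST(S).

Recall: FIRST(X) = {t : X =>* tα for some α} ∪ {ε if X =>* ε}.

We compute FIRST(S) using the standard algorithm.
FIRST(P) = {a, b, c}
FIRST(Q) = {c}
FIRST(R) = {a}
FIRST(S) = {a, b, c}
Therefore, FIRST(S) = {a, b, c}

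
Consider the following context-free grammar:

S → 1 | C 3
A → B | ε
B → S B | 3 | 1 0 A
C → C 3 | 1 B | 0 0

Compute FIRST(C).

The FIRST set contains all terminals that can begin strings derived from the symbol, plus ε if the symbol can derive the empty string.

We compute FIRST(C) using the standard algorithm.
FIRST(A) = {0, 1, 3, ε}
FIRST(B) = {0, 1, 3}
FIRST(C) = {0, 1}
FIRST(S) = {0, 1}
Therefore, FIRST(C) = {0, 1}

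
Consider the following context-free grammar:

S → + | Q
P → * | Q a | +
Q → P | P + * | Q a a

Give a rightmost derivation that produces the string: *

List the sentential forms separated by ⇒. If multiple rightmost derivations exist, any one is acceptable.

S ⇒ Q ⇒ P ⇒ *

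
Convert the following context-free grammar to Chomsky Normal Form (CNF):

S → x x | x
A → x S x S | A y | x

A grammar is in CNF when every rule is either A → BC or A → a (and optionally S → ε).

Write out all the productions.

TX → x; S → x; TY → y; A → x; S → TX TX; A → TX X0; X0 → S X1; X1 → TX S; A → A TY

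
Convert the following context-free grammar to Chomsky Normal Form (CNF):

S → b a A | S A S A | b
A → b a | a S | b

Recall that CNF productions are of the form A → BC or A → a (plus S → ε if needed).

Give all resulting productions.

TB → b; TA → a; S → b; A → b; S → TB X0; X0 → TA A; S → S X1; X1 → A X2; X2 → S A; A → TB TA; A → TA S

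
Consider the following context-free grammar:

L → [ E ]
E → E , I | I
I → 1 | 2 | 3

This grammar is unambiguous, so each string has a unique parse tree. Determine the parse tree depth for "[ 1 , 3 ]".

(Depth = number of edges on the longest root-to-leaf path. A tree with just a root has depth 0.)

4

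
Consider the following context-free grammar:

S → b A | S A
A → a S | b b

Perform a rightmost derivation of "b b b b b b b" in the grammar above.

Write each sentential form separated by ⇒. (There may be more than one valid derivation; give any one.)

S ⇒ S A ⇒ S b b ⇒ S A b b ⇒ S b b b b ⇒ b A b b b b ⇒ b b b b b b b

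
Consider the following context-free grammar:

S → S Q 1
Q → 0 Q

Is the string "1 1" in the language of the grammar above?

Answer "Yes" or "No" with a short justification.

No - no valid derivation exists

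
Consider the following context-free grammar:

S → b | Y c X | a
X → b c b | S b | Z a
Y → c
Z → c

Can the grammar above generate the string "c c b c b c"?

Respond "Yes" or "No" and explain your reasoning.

No - no valid derivation exists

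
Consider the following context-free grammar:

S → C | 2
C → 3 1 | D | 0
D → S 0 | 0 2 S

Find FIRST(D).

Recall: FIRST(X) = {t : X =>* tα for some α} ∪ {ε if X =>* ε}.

We compute FIRST(D) using the standard algorithm.
FIRST(C) = {0, 2, 3}
FIRST(D) = {0, 2, 3}
FIRST(S) = {0, 2, 3}
Therefore, FIRST(D) = {0, 2, 3}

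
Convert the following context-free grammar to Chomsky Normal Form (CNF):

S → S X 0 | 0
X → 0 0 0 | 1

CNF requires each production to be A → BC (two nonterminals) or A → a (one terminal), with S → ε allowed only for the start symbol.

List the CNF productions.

T0 → 0; S → 0; X → 1; S → S X0; X0 → X T0; X → T0 X1; X1 → T0 T0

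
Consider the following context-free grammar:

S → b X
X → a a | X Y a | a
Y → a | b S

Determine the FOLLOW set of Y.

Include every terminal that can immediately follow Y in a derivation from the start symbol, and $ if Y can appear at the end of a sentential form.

We compute FOLLOW(Y) using the standard algorithm.
FOLLOW(S) starts with {$}.
FIRST(S) = {b}
FIRST(X) = {a}
FIRST(Y) = {a, b}
FOLLOW(S) = {$, a}
FOLLOW(X) = {$, a, b}
FOLLOW(Y) = {a}
Therefore, FOLLOW(Y) = {a}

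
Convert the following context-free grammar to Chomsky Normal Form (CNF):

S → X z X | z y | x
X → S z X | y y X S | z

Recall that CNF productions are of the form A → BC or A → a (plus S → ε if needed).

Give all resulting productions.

TZ → z; TY → y; S → x; X → z; S → X X0; X0 → TZ X; S → TZ TY; X → S X1; X1 → TZ X; X → TY X2; X2 → TY X3; X3 → X S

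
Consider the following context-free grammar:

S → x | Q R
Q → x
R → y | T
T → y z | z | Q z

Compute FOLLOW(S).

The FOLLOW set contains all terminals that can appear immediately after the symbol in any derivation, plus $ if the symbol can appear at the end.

We compute FOLLOW(S) using the standard algorithm.
FOLLOW(S) starts with {$}.
FIRST(Q) = {x}
FIRST(R) = {x, y, z}
FIRST(S) = {x}
FIRST(T) = {x, y, z}
FOLLOW(Q) = {x, y, z}
FOLLOW(R) = {$}
FOLLOW(S) = {$}
FOLLOW(T) = {$}
Therefore, FOLLOW(S) = {$}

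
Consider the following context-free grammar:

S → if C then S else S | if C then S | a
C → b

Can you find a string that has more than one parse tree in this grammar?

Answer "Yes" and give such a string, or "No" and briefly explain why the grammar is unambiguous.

Yes - the string 'if b then if b then a else a' has two distinct parse trees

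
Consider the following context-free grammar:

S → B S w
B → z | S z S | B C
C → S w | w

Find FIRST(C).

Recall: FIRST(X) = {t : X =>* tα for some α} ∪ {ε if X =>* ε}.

We compute FIRST(C) using the standard algorithm.
FIRST(B) = {z}
FIRST(C) = {w, z}
FIRST(S) = {z}
Therefore, FIRST(C) = {w, z}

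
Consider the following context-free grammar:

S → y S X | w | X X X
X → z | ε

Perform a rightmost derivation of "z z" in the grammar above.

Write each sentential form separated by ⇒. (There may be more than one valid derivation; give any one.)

S ⇒ X X X ⇒ X X z ⇒ X z z ⇒ z z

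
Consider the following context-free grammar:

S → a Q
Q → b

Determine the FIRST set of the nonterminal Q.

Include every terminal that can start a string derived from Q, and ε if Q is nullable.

We compute FIRST(Q) using the standard algorithm.
FIRST(Q) = {b}
FIRST(S) = {a}
Therefore, FIRST(Q) = {b}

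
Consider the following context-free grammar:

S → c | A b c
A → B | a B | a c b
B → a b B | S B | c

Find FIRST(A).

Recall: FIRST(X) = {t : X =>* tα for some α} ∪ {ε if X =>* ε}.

We compute FIRST(A) using the standard algorithm.
FIRST(A) = {a, c}
FIRST(B) = {a, c}
FIRST(S) = {a, c}
Therefore, FIRST(A) = {a, c}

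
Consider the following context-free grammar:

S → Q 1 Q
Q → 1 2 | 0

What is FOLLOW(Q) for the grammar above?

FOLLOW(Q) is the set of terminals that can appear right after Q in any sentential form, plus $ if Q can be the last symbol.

We compute FOLLOW(Q) using the standard algorithm.
FOLLOW(S) starts with {$}.
FIRST(Q) = {0, 1}
FIRST(S) = {0, 1}
FOLLOW(Q) = {$, 1}
FOLLOW(S) = {$}
Therefore, FOLLOW(Q) = {$, 1}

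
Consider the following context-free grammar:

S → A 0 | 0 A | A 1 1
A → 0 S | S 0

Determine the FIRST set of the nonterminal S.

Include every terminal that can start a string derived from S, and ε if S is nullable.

We compute FIRST(S) using the standard algorithm.
FIRST(A) = {0}
FIRST(S) = {0}
Therefore, FIRST(S) = {0}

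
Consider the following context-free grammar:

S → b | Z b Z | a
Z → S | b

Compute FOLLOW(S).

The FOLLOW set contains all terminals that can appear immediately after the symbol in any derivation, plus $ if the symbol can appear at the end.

We compute FOLLOW(S) using the standard algorithm.
FOLLOW(S) starts with {$}.
FIRST(S) = {a, b}
FIRST(Z) = {a, b}
FOLLOW(S) = {$, b}
FOLLOW(Z) = {$, b}
Therefore, FOLLOW(S) = {$, b}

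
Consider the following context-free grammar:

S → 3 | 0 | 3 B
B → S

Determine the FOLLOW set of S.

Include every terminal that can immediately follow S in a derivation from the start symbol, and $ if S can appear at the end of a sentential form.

We compute FOLLOW(S) using the standard algorithm.
FOLLOW(S) starts with {$}.
FIRST(B) = {0, 3}
FIRST(S) = {0, 3}
FOLLOW(B) = {$}
FOLLOW(S) = {$}
Therefore, FOLLOW(S) = {$}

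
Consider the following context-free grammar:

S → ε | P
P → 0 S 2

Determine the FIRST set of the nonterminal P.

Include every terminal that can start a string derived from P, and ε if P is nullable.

We compute FIRST(P) using the standard algorithm.
FIRST(P) = {0}
FIRST(S) = {0, ε}
Therefore, FIRST(P) = {0}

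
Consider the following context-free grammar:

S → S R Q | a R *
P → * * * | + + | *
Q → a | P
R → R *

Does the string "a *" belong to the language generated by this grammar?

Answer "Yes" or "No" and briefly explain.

No - no valid derivation exists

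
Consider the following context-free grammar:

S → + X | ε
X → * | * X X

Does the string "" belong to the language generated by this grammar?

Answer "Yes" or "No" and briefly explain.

Yes - a valid derivation exists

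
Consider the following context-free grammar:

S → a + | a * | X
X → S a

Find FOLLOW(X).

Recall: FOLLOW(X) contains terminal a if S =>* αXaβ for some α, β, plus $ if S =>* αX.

We compute FOLLOW(X) using the standard algorithm.
FOLLOW(S) starts with {$}.
FIRST(S) = {a}
FIRST(X) = {a}
FOLLOW(S) = {$, a}
FOLLOW(X) = {$, a}
Therefore, FOLLOW(X) = {$, a}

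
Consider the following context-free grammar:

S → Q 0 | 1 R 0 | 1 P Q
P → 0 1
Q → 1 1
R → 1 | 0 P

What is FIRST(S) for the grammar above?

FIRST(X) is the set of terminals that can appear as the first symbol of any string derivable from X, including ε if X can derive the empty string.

We compute FIRST(S) using the standard algorithm.
FIRST(P) = {0}
FIRST(Q) = {1}
FIRST(R) = {0, 1}
FIRST(S) = {1}
Therefore, FIRST(S) = {1}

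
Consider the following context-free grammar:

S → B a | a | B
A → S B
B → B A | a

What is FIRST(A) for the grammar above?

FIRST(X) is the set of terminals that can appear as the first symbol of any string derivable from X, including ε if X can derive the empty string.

We compute FIRST(A) using the standard algorithm.
FIRST(A) = {a}
FIRST(B) = {a}
FIRST(S) = {a}
Therefore, FIRST(A) = {a}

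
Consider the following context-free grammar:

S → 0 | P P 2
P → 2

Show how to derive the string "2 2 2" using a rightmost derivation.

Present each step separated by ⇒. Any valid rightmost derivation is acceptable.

S ⇒ P P 2 ⇒ P 2 2 ⇒ 2 2 2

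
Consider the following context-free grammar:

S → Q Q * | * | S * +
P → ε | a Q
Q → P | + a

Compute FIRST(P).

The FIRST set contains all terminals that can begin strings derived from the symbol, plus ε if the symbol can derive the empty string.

We compute FIRST(P) using the standard algorithm.
FIRST(P) = {a, ε}
FIRST(Q) = {+, a, ε}
FIRST(S) = {*, +, a}
Therefore, FIRST(P) = {a, ε}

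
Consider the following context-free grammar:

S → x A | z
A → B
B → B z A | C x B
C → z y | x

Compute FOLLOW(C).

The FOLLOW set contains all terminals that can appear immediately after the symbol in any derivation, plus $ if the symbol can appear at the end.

We compute FOLLOW(C) using the standard algorithm.
FOLLOW(S) starts with {$}.
FIRST(A) = {x, z}
FIRST(B) = {x, z}
FIRST(C) = {x, z}
FIRST(S) = {x, z}
FOLLOW(A) = {$, z}
FOLLOW(B) = {$, z}
FOLLOW(C) = {x}
FOLLOW(S) = {$}
Therefore, FOLLOW(C) = {x}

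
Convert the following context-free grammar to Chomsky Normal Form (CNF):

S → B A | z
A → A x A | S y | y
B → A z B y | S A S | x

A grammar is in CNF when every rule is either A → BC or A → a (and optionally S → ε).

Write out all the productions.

S → z; TX → x; TY → y; A → y; TZ → z; B → x; S → B A; A → A X0; X0 → TX A; A → S TY; B → A X1; X1 → TZ X2; X2 → B TY; B → S X3; X3 → A S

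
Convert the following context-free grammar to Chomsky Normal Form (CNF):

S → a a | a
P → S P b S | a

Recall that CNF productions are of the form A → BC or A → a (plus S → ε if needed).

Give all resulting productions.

TA → a; S → a; TB → b; P → a; S → TA TA; P → S X0; X0 → P X1; X1 → TB S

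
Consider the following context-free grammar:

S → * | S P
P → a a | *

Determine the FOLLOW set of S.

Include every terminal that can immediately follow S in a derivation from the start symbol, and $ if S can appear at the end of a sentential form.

We compute FOLLOW(S) using the standard algorithm.
FOLLOW(S) starts with {$}.
FIRST(P) = {*, a}
FIRST(S) = {*}
FOLLOW(P) = {$, *, a}
FOLLOW(S) = {$, *, a}
Therefore, FOLLOW(S) = {$, *, a}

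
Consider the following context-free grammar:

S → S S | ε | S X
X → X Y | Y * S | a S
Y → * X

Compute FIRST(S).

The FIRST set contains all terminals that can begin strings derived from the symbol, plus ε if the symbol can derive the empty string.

We compute FIRST(S) using the standard algorithm.
FIRST(S) = {*, a, ε}
FIRST(X) = {*, a}
FIRST(Y) = {*}
Therefore, FIRST(S) = {*, a, ε}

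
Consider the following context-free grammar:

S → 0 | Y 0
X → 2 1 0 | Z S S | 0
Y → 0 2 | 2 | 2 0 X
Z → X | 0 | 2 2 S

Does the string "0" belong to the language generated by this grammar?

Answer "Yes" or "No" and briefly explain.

Yes - a valid derivation exists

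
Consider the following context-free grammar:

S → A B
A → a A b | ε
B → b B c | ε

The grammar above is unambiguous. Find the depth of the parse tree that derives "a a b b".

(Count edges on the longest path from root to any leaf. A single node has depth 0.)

4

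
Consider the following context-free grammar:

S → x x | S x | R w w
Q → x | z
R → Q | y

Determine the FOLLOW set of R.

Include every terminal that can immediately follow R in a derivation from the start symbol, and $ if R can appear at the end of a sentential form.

We compute FOLLOW(R) using the standard algorithm.
FOLLOW(S) starts with {$}.
FIRST(Q) = {x, z}
FIRST(R) = {x, y, z}
FIRST(S) = {x, y, z}
FOLLOW(Q) = {w}
FOLLOW(R) = {w}
FOLLOW(S) = {$, x}
Therefore, FOLLOW(R) = {w}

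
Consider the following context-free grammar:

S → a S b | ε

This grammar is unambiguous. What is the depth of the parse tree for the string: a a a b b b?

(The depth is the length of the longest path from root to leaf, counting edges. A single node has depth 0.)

4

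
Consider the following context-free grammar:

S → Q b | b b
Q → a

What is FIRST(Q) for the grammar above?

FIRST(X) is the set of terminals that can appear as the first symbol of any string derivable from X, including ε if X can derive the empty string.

We compute FIRST(Q) using the standard algorithm.
FIRST(Q) = {a}
FIRST(S) = {a, b}
Therefore, FIRST(Q) = {a}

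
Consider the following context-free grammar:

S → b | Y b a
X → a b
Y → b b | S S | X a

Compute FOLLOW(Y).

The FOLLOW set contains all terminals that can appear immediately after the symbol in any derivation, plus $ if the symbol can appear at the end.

We compute FOLLOW(Y) using the standard algorithm.
FOLLOW(S) starts with {$}.
FIRST(S) = {a, b}
FIRST(X) = {a}
FIRST(Y) = {a, b}
FOLLOW(S) = {$, a, b}
FOLLOW(X) = {a}
FOLLOW(Y) = {b}
Therefore, FOLLOW(Y) = {b}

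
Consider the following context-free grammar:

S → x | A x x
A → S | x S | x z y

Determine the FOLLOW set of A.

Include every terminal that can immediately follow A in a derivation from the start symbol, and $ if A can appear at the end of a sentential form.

We compute FOLLOW(A) using the standard algorithm.
FOLLOW(S) starts with {$}.
FIRST(A) = {x}
FIRST(S) = {x}
FOLLOW(A) = {x}
FOLLOW(S) = {$, x}
Therefore, FOLLOW(A) = {x}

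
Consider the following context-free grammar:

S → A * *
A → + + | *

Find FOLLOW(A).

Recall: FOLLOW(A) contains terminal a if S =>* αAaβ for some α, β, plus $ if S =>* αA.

We compute FOLLOW(A) using the standard algorithm.
FOLLOW(S) starts with {$}.
FIRST(A) = {*, +}
FIRST(S) = {*, +}
FOLLOW(A) = {*}
FOLLOW(S) = {$}
Therefore, FOLLOW(A) = {*}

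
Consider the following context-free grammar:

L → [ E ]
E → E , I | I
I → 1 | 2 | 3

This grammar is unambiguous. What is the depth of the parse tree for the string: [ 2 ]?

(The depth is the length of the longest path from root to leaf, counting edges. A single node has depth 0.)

3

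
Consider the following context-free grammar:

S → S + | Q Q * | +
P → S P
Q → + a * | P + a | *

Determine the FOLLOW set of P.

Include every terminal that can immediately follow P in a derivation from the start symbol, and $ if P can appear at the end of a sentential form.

We compute FOLLOW(P) using the standard algorithm.
FOLLOW(S) starts with {$}.
FIRST(P) = {*, +}
FIRST(Q) = {*, +}
FIRST(S) = {*, +}
FOLLOW(P) = {+}
FOLLOW(Q) = {*, +}
FOLLOW(S) = {$, *, +}
Therefore, FOLLOW(P) = {+}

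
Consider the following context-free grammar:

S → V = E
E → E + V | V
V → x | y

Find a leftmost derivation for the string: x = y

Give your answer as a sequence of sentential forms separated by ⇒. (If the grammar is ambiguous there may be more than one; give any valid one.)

S ⇒ V = E ⇒ x = E ⇒ x = V ⇒ x = y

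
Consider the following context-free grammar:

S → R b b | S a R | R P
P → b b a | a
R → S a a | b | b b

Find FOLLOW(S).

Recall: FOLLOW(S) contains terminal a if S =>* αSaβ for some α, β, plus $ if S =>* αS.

We compute FOLLOW(S) using the standard algorithm.
FOLLOW(S) starts with {$}.
FIRST(P) = {a, b}
FIRST(R) = {b}
FIRST(S) = {b}
FOLLOW(P) = {$, a}
FOLLOW(R) = {$, a, b}
FOLLOW(S) = {$, a}
Therefore, FOLLOW(S) = {$, a}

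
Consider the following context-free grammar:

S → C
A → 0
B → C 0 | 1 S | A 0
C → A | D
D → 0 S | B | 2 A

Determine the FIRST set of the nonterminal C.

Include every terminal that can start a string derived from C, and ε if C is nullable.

We compute FIRST(C) using the standard algorithm.
FIRST(A) = {0}
FIRST(B) = {0, 1, 2}
FIRST(C) = {0, 1, 2}
FIRST(D) = {0, 1, 2}
FIRST(S) = {0, 1, 2}
Therefore, FIRST(C) = {0, 1, 2}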